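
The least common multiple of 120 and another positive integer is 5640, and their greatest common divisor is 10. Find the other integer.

470

gcd × lcm = product of the two integers, so the other integer is (10 × 5640) / 120 = 470.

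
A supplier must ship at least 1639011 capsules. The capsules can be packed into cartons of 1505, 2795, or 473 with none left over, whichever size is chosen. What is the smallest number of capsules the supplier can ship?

The number of capsules must be a common multiple of 1505, 2795, and 473, so a multiple of their LCM.
1505 = 5 × 7 × 43
2795 = 5 × 13 × 43
473 = 11 × 43
LCM(1505, 2795, 473) = 5 × 7 × 11 × 13 × 43 = 215215.
Smallest multiple of 215215 that is ≥ 1639011: ⌈1639011/215215⌉ × 215215 = 8 × 215215 = 1721720.

1721720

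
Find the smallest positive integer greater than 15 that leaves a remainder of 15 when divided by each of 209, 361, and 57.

N − 15 must be a common multiple of 209, 361, and 57.
209 = 11 × 19
361 = 19^2
57 = 3 × 19
LCM(209, 361, 57) = 3 × 11 × 19^2 = 11913.
Smallest N > 15 is LCM + 15 = 11913 + 15 = 11928.

11928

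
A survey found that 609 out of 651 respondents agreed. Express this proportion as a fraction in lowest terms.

609 = 3 × 7 × 29
651 = 3 × 7 × 31
gcd(609, 651) = 3 × 7 = 21.
Divide numerator and denominator by 21: 609/651 = 29/31.

29/31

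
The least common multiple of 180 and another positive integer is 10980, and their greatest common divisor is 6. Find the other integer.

gcd × lcm = product of the two integers, so the other integer is (6 × 10980) / 180 = 366.

366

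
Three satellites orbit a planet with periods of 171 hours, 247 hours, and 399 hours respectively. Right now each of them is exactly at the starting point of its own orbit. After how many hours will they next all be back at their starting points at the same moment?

15561 hours

We need the least common multiple of the intervals.
171 = 3^2 × 19
247 = 13 × 19
399 = 3 × 7 × 19
LCM(171, 247, 399) = 3^2 × 7 × 13 × 19 = 15561.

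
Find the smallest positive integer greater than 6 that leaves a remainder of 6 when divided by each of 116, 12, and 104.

N − 6 must be a common multiple of 116, 12, and 104.
116 = 2^2 × 29
12 = 2^2 × 3
104 = 2^3 × 13
LCM(116, 12, 104) = 2^3 × 3 × 13 × 29 = 9048.
Smallest N > 6 is LCM + 6 = 9048 + 6 = 9054.

9054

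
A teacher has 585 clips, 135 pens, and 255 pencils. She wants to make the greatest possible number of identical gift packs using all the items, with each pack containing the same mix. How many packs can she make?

The pack count must divide each quantity, so the greatest is gcd(585, 135, 255).
585 = 3^2 × 5 × 13
135 = 3^3 × 5
255 = 3 × 5 × 17
gcd(585, 135, 255) = 3 × 5 = 15.

15 packs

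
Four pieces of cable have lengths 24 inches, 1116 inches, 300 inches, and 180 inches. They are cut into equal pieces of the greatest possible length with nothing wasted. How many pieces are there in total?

Piece length = gcd(24, 1116, 300, 180).
24 = 2^3 × 3
1116 = 2^2 × 3^2 × 31
300 = 2^2 × 3 × 5^2
180 = 2^2 × 3^2 × 5
gcd(24, 1116, 300, 180) = 2^2 × 3 = 12.
Total pieces = 24/12 + 1116/12 + 300/12 + 180/12 = 2 + 93 + 25 + 15 = 135.

135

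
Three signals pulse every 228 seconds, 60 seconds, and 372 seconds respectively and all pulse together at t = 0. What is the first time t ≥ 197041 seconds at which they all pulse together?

212040 seconds

Joint pulses occur at multiples of LCM(228, 60, 372).
228 = 2^2 × 3 × 19
60 = 2^2 × 3 × 5
372 = 2^2 × 3 × 31
LCM(228, 60, 372) = 2^2 × 3 × 5 × 19 × 31 = 35340.
Smallest multiple of 35340 that is ≥ 197041: ⌈197041/35340⌉ × 35340 = 6 × 35340 = 212040.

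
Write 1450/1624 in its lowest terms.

1450 = 2 × 5^2 × 29
1624 = 2^3 × 7 × 29
gcd(1450, 1624) = 2 × 29 = 58.
Divide numerator and denominator by 58: 1450/1624 = 25/28.

25/28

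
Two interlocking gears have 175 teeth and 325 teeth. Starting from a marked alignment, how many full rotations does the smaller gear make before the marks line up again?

13 rotations

They are all back at their starting positions together after one LCM of the periods.
175 = 5^2 × 7
325 = 5^2 × 13
LCM(175, 325) = 5^2 × 7 × 13 = 2275.
Rotations for period 175: 2275 / 175 = 13.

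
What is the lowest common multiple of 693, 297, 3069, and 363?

693 = 3^2 × 7 × 11
297 = 3^3 × 11
3069 = 3^2 × 11 × 31
363 = 3 × 11^2
LCM(693, 297, 3069, 363) = 3^3 × 7 × 11^2 × 31 = 708939.

708939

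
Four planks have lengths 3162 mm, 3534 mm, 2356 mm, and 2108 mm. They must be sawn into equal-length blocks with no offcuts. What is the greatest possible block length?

This is the greatest common divisor of 3162, 3534, 2356, and 2108.
3162 = 2 × 3 × 17 × 31
3534 = 2 × 3 × 19 × 31
2356 = 2^2 × 19 × 31
2108 = 2^2 × 17 × 31
gcd(3162, 3534, 2356, 2108) = 2 × 31 = 62.

62 mm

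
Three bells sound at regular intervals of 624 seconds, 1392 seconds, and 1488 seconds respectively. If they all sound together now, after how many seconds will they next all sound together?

We need the least common multiple of the intervals.
624 = 2^4 × 3 × 13
1392 = 2^4 × 3 × 29
1488 = 2^4 × 3 × 31
LCM(624, 1392, 1488) = 2^4 × 3 × 13 × 29 × 31 = 560976.

560976 seconds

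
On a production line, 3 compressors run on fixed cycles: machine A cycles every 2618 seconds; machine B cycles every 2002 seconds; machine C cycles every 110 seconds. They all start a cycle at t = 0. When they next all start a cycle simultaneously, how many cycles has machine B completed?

The first common completion time is the LCM of the periods.
2618 = 2 × 7 × 11 × 17
2002 = 2 × 7 × 11 × 13
110 = 2 × 5 × 11
LCM(2618, 2002, 110) = 2 × 5 × 7 × 11 × 13 × 17 = 170170.
Cycles for period 2002: 170170 / 2002 = 85.

85 cycles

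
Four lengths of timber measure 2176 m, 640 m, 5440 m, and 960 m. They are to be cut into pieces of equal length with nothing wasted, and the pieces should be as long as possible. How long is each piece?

64 m

Each piece length must divide every original length, so the longest possible is gcd(2176, 640, 5440, 960).
2176 = 2^7 × 17
640 = 2^7 × 5
5440 = 2^6 × 5 × 17
960 = 2^6 × 3 × 5
gcd(2176, 640, 5440, 960) = 2^6 = 64.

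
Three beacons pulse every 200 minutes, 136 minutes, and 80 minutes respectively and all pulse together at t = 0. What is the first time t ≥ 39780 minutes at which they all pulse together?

40800 minutes

Joint pulses occur at multiples of LCM(200, 136, 80).
200 = 2^3 × 5^2
136 = 2^3 × 17
80 = 2^4 × 5
LCM(200, 136, 80) = 2^4 × 5^2 × 17 = 6800.
Smallest multiple of 6800 that is ≥ 39780: ⌈39780/6800⌉ × 6800 = 6 × 6800 = 40800.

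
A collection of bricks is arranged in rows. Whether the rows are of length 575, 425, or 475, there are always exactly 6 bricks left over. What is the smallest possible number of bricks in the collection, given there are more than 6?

N − 6 must be a common multiple of 575, 425, and 475.
575 = 5^2 × 23
425 = 5^2 × 17
475 = 5^2 × 19
LCM(575, 425, 475) = 5^2 × 17 × 19 × 23 = 185725.
Smallest N > 6 is LCM + 6 = 185725 + 6 = 185731.

185731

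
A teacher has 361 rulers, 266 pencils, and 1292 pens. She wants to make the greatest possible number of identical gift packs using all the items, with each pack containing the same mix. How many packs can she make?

The pack count must divide each quantity, so the greatest is gcd(361, 266, 1292).
361 = 19^2
266 = 2 × 7 × 19
1292 = 2^2 × 17 × 19
gcd(361, 266, 1292) = 19.

19 packs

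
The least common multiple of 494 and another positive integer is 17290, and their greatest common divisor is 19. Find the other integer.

665

gcd × lcm = product of the two integers, so the other integer is (19 × 17290) / 494 = 665.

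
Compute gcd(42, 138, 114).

42 = 2 × 3 × 7
138 = 2 × 3 × 23
114 = 2 × 3 × 19
gcd(42, 138, 114) = 2 × 3 = 6.

6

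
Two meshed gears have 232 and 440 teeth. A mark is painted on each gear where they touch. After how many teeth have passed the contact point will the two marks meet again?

12760 teeth

They coincide at every common multiple of the periods; the first is the LCM.
232 = 2^3 × 29
440 = 2^3 × 5 × 11
LCM(232, 440) = 2^3 × 5 × 11 × 29 = 12760.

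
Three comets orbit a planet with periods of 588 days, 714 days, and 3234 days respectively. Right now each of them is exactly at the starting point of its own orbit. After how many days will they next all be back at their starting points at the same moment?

109956 days

We need the least common multiple of the intervals.
588 = 2^2 × 3 × 7^2
714 = 2 × 3 × 7 × 17
3234 = 2 × 3 × 7^2 × 11
LCM(588, 714, 3234) = 2^2 × 3 × 7^2 × 11 × 17 = 109956.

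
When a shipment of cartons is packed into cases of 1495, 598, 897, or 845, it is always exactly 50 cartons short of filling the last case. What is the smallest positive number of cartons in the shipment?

116560

Being 50 short of a full case of size k means N ≡ −50 (mod k), i.e. N + 50 is a multiple of each size.
1495 = 5 × 13 × 23
598 = 2 × 13 × 23
897 = 3 × 13 × 23
845 = 5 × 13^2
LCM(1495, 598, 897, 845) = 2 × 3 × 5 × 13^2 × 23 = 116610.
Smallest positive N is 116610 − 50 = 116560.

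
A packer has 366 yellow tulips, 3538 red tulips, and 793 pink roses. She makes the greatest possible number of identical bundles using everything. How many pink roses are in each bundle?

13

Number of bundles = gcd(366, 3538, 793).
366 = 2 × 3 × 61
3538 = 2 × 29 × 61
793 = 13 × 61
gcd(366, 3538, 793) = 61.
pink roses per bundle = 793 / 61 = 13.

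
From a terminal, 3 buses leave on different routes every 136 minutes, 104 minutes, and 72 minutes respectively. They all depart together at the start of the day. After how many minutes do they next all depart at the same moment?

15912 minutes

We need the least common multiple of the intervals.
136 = 2^3 × 17
104 = 2^3 × 13
72 = 2^3 × 3^2
LCM(136, 104, 72) = 2^3 × 3^2 × 13 × 17 = 15912.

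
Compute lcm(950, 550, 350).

73150

950 = 2 × 5^2 × 19
550 = 2 × 5^2 × 11
350 = 2 × 5^2 × 7
LCM(950, 550, 350) = 2 × 5^2 × 7 × 11 × 19 = 73150.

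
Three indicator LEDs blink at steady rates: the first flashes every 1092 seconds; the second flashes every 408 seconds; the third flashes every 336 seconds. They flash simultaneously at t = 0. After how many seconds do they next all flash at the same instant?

74256 seconds

We need the least common multiple of the intervals.
1092 = 2^2 × 3 × 7 × 13
408 = 2^3 × 3 × 17
336 = 2^4 × 3 × 7
LCM(1092, 408, 336) = 2^4 × 3 × 7 × 13 × 17 = 74256.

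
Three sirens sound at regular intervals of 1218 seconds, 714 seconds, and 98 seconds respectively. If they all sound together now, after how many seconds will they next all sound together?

They coincide at every common multiple of the periods; the first is the LCM.
1218 = 2 × 3 × 7 × 29
714 = 2 × 3 × 7 × 17
98 = 2 × 7^2
LCM(1218, 714, 98) = 2 × 3 × 7^2 × 17 × 29 = 144942.

144942 seconds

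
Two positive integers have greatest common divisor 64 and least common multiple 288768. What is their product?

For any two positive integers, gcd × lcm = product = 64 × 288768 = 18481152.

18481152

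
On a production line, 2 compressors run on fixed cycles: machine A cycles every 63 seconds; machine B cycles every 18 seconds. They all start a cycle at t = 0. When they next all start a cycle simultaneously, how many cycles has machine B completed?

7 cycles

The first common completion time is the LCM of the periods.
63 = 3^2 × 7
18 = 2 × 3^2
LCM(63, 18) = 2 × 3^2 × 7 = 126.
Cycles for period 18: 126 / 18 = 7.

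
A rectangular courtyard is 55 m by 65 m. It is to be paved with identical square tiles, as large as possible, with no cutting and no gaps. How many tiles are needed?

Tile side = gcd(55, 65).
55 = 5 × 11
65 = 5 × 13
gcd(55, 65) = 5.
Tiles: (55/5) × (65/5) = 11 × 13 = 143.

143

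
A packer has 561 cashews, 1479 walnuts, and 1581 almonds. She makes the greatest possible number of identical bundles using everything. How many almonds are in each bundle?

Number of bundles = gcd(561, 1479, 1581).
561 = 3 × 11 × 17
1479 = 3 × 17 × 29
1581 = 3 × 17 × 31
gcd(561, 1479, 1581) = 3 × 17 = 51.
almonds per bundle = 1581 / 51 = 31.

31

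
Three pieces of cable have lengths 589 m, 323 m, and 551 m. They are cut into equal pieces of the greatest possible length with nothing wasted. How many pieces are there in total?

Piece length = gcd(589, 323, 551).
589 = 19 × 31
323 = 17 × 19
551 = 19 × 29
gcd(589, 323, 551) = 19.
Total pieces = 589/19 + 323/19 + 551/19 = 31 + 17 + 29 = 77.

77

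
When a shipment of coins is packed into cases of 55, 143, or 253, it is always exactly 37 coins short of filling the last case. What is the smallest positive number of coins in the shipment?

Being 37 short of a full case of size k means N ≡ −37 (mod k), i.e. N + 37 is a multiple of each size.
55 = 5 × 11
143 = 11 × 13
253 = 11 × 23
LCM(55, 143, 253) = 5 × 11 × 13 × 23 = 16445.
Smallest positive N is 16445 − 37 = 16408.

16408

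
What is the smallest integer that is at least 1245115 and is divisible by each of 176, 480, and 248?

The integer must be a common multiple of 176, 480, and 248, so a multiple of their LCM.
176 = 2^4 × 11
480 = 2^5 × 3 × 5
248 = 2^3 × 31
LCM(176, 480, 248) = 2^5 × 3 × 5 × 11 × 31 = 163680.
Smallest multiple of 163680 that is ≥ 1245115: ⌈1245115/163680⌉ × 163680 = 8 × 163680 = 1309440.

1309440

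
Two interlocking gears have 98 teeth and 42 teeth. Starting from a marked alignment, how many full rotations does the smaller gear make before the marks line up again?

7 rotations

They are all back at their starting positions together after one LCM of the periods.
98 = 2 × 7^2
42 = 2 × 3 × 7
LCM(98, 42) = 2 × 3 × 7^2 = 294.
Rotations for period 42: 294 / 42 = 7.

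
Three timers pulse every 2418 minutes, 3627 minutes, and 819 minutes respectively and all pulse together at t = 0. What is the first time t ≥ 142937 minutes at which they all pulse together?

Joint pulses occur at multiples of LCM(2418, 3627, 819).
2418 = 2 × 3 × 13 × 31
3627 = 3^2 × 13 × 31
819 = 3^2 × 7 × 13
LCM(2418, 3627, 819) = 2 × 3^2 × 7 × 13 × 31 = 50778.
Smallest multiple of 50778 that is ≥ 142937: ⌈142937/50778⌉ × 50778 = 3 × 50778 = 152334.

152334 minutes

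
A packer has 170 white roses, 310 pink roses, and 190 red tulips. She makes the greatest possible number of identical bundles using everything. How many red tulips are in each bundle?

19

Number of bundles = gcd(170, 310, 190).
170 = 2 × 5 × 17
310 = 2 × 5 × 31
190 = 2 × 5 × 19
gcd(170, 310, 190) = 2 × 5 = 10.
red tulips per bundle = 190 / 10 = 19.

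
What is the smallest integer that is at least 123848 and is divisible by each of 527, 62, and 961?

130696

The integer must be a common multiple of 527, 62, and 961, so a multiple of their LCM.
527 = 17 × 31
62 = 2 × 31
961 = 31^2
LCM(527, 62, 961) = 2 × 17 × 31^2 = 32674.
Smallest multiple of 32674 that is ≥ 123848: ⌈123848/32674⌉ × 32674 = 4 × 32674 = 130696.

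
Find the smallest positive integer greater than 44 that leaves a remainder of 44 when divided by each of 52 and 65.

N − 44 must be a common multiple of 52 and 65.
52 = 2^2 × 13
65 = 5 × 13
LCM(52, 65) = 2^2 × 5 × 13 = 260.
Smallest N > 44 is LCM + 44 = 260 + 44 = 304.

304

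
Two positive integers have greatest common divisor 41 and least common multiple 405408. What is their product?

16621728

For any two positive integers, gcd × lcm = product = 41 × 405408 = 16621728.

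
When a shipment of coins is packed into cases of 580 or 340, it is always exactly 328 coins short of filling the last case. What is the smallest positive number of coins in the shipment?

Being 328 short of a full case of size k means N ≡ −328 (mod k), i.e. N + 328 is a multiple of each size.
580 = 2^2 × 5 × 29
340 = 2^2 × 5 × 17
LCM(580, 340) = 2^2 × 5 × 17 × 29 = 9860.
Smallest positive N is 9860 − 328 = 9532.

9532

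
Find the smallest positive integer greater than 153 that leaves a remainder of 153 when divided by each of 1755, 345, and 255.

686358

N − 153 must be a common multiple of 1755, 345, and 255.
1755 = 3^3 × 5 × 13
345 = 3 × 5 × 23
255 = 3 × 5 × 17
LCM(1755, 345, 255) = 3^3 × 5 × 13 × 17 × 23 = 686205.
Smallest N > 153 is LCM + 153 = 686205 + 153 = 686358.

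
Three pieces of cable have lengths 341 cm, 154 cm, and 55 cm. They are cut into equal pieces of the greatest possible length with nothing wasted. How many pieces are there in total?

Piece length = gcd(341, 154, 55).
341 = 11 × 31
154 = 2 × 7 × 11
55 = 5 × 11
gcd(341, 154, 55) = 11.
Total pieces = 341/11 + 154/11 + 55/11 = 31 + 14 + 5 = 50.

50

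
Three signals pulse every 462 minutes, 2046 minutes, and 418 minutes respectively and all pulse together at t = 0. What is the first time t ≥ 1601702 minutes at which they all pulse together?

Joint pulses occur at multiples of LCM(462, 2046, 418).
462 = 2 × 3 × 7 × 11
2046 = 2 × 3 × 11 × 31
418 = 2 × 11 × 19
LCM(462, 2046, 418) = 2 × 3 × 7 × 11 × 19 × 31 = 272118.
Smallest multiple of 272118 that is ≥ 1601702: ⌈1601702/272118⌉ × 272118 = 6 × 272118 = 1632708.

1632708 minutes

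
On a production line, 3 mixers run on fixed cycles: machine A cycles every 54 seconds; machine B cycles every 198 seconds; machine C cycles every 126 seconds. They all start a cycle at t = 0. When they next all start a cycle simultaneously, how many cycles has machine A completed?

The first common completion time is the LCM of the periods.
54 = 2 × 3^3
198 = 2 × 3^2 × 11
126 = 2 × 3^2 × 7
LCM(54, 198, 126) = 2 × 3^3 × 7 × 11 = 4158.
Cycles for period 54: 4158 / 54 = 77.

77 cycles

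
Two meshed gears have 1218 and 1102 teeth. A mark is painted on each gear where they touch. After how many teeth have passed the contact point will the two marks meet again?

They coincide at every common multiple of the periods; the first is the LCM.
1218 = 2 × 3 × 7 × 29
1102 = 2 × 19 × 29
LCM(1218, 1102) = 2 × 3 × 7 × 19 × 29 = 23142.

23142 teeth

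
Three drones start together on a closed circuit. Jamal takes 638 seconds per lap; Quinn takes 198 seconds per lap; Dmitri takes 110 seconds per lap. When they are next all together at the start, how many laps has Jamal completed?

45 laps

They are all back at their starting positions together after one LCM of the periods.
638 = 2 × 11 × 29
198 = 2 × 3^2 × 11
110 = 2 × 5 × 11
LCM(638, 198, 110) = 2 × 3^2 × 5 × 11 × 29 = 28710.
Laps for period 638: 28710 / 638 = 45.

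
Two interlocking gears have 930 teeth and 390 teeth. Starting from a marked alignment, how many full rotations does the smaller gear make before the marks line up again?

31 rotations

They are all back at their starting positions together after one LCM of the periods.
930 = 2 × 3 × 5 × 31
390 = 2 × 3 × 5 × 13
LCM(930, 390) = 2 × 3 × 5 × 13 × 31 = 12090.
Rotations for period 390: 12090 / 390 = 31.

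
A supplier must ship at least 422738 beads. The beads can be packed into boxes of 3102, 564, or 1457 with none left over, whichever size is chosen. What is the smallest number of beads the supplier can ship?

576972

The number of beads must be a common multiple of 3102, 564, and 1457, so a multiple of their LCM.
3102 = 2 × 3 × 11 × 47
564 = 2^2 × 3 × 47
1457 = 31 × 47
LCM(3102, 564, 1457) = 2^2 × 3 × 11 × 31 × 47 = 192324.
Smallest multiple of 192324 that is ≥ 422738: ⌈422738/192324⌉ × 192324 = 3 × 192324 = 576972.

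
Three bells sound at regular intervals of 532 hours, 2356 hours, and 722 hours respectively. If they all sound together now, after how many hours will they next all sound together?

313348 hours

They coincide at every common multiple of the periods; the first is the LCM.
532 = 2^2 × 7 × 19
2356 = 2^2 × 19 × 31
722 = 2 × 19^2
LCM(532, 2356, 722) = 2^2 × 7 × 19^2 × 31 = 313348.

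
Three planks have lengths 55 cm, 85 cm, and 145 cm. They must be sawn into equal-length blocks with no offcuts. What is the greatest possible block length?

This is the greatest common divisor of 55, 85, and 145.
55 = 5 × 11
85 = 5 × 17
145 = 5 × 29
gcd(55, 85, 145) = 5.

5 cm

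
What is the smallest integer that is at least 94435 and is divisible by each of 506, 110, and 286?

98670

The integer must be a common multiple of 506, 110, and 286, so a multiple of their LCM.
506 = 2 × 11 × 23
110 = 2 × 5 × 11
286 = 2 × 11 × 13
LCM(506, 110, 286) = 2 × 5 × 11 × 13 × 23 = 32890.
Smallest multiple of 32890 that is ≥ 94435: ⌈94435/32890⌉ × 32890 = 3 × 32890 = 98670.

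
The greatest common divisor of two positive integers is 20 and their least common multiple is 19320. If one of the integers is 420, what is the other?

For two integers, gcd × lcm = product, so the other is (20 × 19320) / 420 = 386400 / 420 = 920.

920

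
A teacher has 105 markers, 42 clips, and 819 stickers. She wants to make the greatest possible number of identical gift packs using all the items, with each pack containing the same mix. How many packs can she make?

21 packs

The pack count must divide each quantity, so the greatest is gcd(105, 42, 819).
105 = 3 × 5 × 7
42 = 2 × 3 × 7
819 = 3^2 × 7 × 13
gcd(105, 42, 819) = 3 × 7 = 21.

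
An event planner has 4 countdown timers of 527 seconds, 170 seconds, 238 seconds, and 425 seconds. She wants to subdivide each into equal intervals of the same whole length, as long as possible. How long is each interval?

17 seconds

The interval must divide each timer length; the longest such is the gcd.
527 = 17 × 31
170 = 2 × 5 × 17
238 = 2 × 7 × 17
425 = 5^2 × 17
gcd(527, 170, 238, 425) = 17.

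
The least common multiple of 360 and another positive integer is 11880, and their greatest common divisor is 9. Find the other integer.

297

gcd × lcm = product of the two integers, so the other integer is (9 × 11880) / 360 = 297.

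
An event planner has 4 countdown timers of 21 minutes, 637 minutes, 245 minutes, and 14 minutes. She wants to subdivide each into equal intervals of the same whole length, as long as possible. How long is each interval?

The interval must divide each timer length; the longest such is the gcd.
21 = 3 × 7
637 = 7^2 × 13
245 = 5 × 7^2
14 = 2 × 7
gcd(21, 637, 245, 14) = 7.

7 minutes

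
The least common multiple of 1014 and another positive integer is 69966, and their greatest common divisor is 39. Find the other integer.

gcd × lcm = product of the two integers, so the other integer is (39 × 69966) / 1014 = 2691.

2691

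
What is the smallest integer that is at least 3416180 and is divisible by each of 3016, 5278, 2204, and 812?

The integer must be a common multiple of 3016, 5278, 2204, and 812, so a multiple of their LCM.
3016 = 2^3 × 13 × 29
5278 = 2 × 7 × 13 × 29
2204 = 2^2 × 19 × 29
812 = 2^2 × 7 × 29
LCM(3016, 5278, 2204, 812) = 2^3 × 7 × 13 × 19 × 29 = 401128.
Smallest multiple of 401128 that is ≥ 3416180: ⌈3416180/401128⌉ × 401128 = 9 × 401128 = 3610152.

3610152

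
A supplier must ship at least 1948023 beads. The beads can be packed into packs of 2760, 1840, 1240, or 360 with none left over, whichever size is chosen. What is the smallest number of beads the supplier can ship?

The number of beads must be a common multiple of 2760, 1840, 1240, and 360, so a multiple of their LCM.
2760 = 2^3 × 3 × 5 × 23
1840 = 2^4 × 5 × 23
1240 = 2^3 × 5 × 31
360 = 2^3 × 3^2 × 5
LCM(2760, 1840, 1240, 360) = 2^4 × 3^2 × 5 × 23 × 31 = 513360.
Smallest multiple of 513360 that is ≥ 1948023: ⌈1948023/513360⌉ × 513360 = 4 × 513360 = 2053440.

2053440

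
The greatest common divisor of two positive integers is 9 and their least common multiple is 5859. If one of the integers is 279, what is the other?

189

For two integers, gcd × lcm = product, so the other is (9 × 5859) / 279 = 52731 / 279 = 189.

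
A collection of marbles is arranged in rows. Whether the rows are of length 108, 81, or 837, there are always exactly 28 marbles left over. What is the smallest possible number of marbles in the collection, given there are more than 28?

10072

N − 28 must be a common multiple of 108, 81, and 837.
108 = 2^2 × 3^3
81 = 3^4
837 = 3^3 × 31
LCM(108, 81, 837) = 2^2 × 3^4 × 31 = 10044.
Smallest N > 28 is LCM + 28 = 10044 + 28 = 10072.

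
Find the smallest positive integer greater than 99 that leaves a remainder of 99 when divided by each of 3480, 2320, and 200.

N − 99 must be a common multiple of 3480, 2320, and 200.
3480 = 2^3 × 3 × 5 × 29
2320 = 2^4 × 5 × 29
200 = 2^3 × 5^2
LCM(3480, 2320, 200) = 2^4 × 3 × 5^2 × 29 = 34800.
Smallest N > 99 is LCM + 99 = 34800 + 99 = 34899.

34899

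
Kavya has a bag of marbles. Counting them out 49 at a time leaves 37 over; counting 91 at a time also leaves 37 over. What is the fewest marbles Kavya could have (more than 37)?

674

N − 37 must be a common multiple of 49 and 91.
49 = 7^2
91 = 7 × 13
LCM(49, 91) = 7^2 × 13 = 637.
Smallest N > 37 is LCM + 37 = 637 + 37 = 674.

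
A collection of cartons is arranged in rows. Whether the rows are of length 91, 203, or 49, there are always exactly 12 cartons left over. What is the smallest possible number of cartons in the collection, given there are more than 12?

N − 12 must be a common multiple of 91, 203, and 49.
91 = 7 × 13
203 = 7 × 29
49 = 7^2
LCM(91, 203, 49) = 7^2 × 13 × 29 = 18473.
Smallest N > 12 is LCM + 12 = 18473 + 12 = 18485.

18485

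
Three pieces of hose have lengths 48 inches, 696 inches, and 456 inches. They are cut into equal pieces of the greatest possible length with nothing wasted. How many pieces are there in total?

Piece length = gcd(48, 696, 456).
48 = 2^4 × 3
696 = 2^3 × 3 × 29
456 = 2^3 × 3 × 19
gcd(48, 696, 456) = 2^3 × 3 = 24.
Total pieces = 48/24 + 696/24 + 456/24 = 2 + 29 + 19 = 50.

50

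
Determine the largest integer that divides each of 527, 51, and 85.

527 = 17 × 31
51 = 3 × 17
85 = 5 × 17
gcd(527, 51, 85) = 17.

17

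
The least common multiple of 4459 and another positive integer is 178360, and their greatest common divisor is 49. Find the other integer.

gcd × lcm = product of the two integers, so the other integer is (49 × 178360) / 4459 = 1960.

1960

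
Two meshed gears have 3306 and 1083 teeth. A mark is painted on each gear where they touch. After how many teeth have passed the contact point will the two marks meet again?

The first simultaneous occurrence is after LCM of the individual periods.
3306 = 2 × 3 × 19 × 29
1083 = 3 × 19^2
LCM(3306, 1083) = 2 × 3 × 19^2 × 29 = 62814.

62814 teeth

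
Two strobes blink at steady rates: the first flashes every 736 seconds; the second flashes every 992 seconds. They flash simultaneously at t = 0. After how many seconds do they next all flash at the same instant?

We need the least common multiple of the intervals.
736 = 2^5 × 23
992 = 2^5 × 31
LCM(736, 992) = 2^5 × 23 × 31 = 22816.

22816 seconds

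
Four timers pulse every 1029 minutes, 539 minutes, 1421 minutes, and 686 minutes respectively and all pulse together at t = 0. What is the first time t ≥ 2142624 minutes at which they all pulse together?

2626008 minutes

Joint pulses occur at multiples of LCM(1029, 539, 1421, 686).
1029 = 3 × 7^3
539 = 7^2 × 11
1421 = 7^2 × 29
686 = 2 × 7^3
LCM(1029, 539, 1421, 686) = 2 × 3 × 7^3 × 11 × 29 = 656502.
Smallest multiple of 656502 that is ≥ 2142624: ⌈2142624/656502⌉ × 656502 = 4 × 656502 = 2626008.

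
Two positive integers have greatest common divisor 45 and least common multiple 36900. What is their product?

1660500

For any two positive integers, gcd × lcm = product = 45 × 36900 = 1660500.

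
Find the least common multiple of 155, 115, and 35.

24955

155 = 5 × 31
115 = 5 × 23
35 = 5 × 7
LCM(155, 115, 35) = 5 × 7 × 23 × 31 = 24955.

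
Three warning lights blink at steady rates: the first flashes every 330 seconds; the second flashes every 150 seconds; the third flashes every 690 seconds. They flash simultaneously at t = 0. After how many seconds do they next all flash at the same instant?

We need the least common multiple of the intervals.
330 = 2 × 3 × 5 × 11
150 = 2 × 3 × 5^2
690 = 2 × 3 × 5 × 23
LCM(330, 150, 690) = 2 × 3 × 5^2 × 11 × 23 = 37950.

37950 seconds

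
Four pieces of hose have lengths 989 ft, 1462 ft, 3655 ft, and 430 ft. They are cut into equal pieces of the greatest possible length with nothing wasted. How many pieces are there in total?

Piece length = gcd(989, 1462, 3655, 430).
989 = 23 × 43
1462 = 2 × 17 × 43
3655 = 5 × 17 × 43
430 = 2 × 5 × 43
gcd(989, 1462, 3655, 430) = 43.
Total pieces = 989/43 + 1462/43 + 3655/43 + 430/43 = 23 + 34 + 85 + 10 = 152.

152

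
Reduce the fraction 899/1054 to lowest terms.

29/34

899 = 29 × 31
1054 = 2 × 17 × 31
gcd(899, 1054) = 31.
Divide numerator and denominator by 31: 899/1054 = 29/34.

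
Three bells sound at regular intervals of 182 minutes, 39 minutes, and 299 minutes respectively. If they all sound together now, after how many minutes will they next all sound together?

They coincide at every common multiple of the periods; the first is the LCM.
182 = 2 × 7 × 13
39 = 3 × 13
299 = 13 × 23
LCM(182, 39, 299) = 2 × 3 × 7 × 13 × 23 = 12558.

12558 minutes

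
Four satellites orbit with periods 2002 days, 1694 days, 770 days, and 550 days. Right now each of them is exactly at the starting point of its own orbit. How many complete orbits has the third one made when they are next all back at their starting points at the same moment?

They are all back at their starting positions together after one LCM of the periods.
2002 = 2 × 7 × 11 × 13
1694 = 2 × 7 × 11^2
770 = 2 × 5 × 7 × 11
550 = 2 × 5^2 × 11
LCM(2002, 1694, 770, 550) = 2 × 5^2 × 7 × 11^2 × 13 = 550550.
Orbits for period 770: 550550 / 770 = 715.

715 orbits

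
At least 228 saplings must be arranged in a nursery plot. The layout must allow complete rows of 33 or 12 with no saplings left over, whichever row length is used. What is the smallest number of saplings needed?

The number of saplings must be a common multiple of 33 and 12, so a multiple of their LCM.
33 = 3 × 11
12 = 2^2 × 3
LCM(33, 12) = 2^2 × 3 × 11 = 132.
Smallest multiple of 132 that is ≥ 228: ⌈228/132⌉ × 132 = 2 × 132 = 264.

264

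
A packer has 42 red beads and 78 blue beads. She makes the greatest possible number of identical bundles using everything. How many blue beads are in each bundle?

Number of bundles = gcd(42, 78).
42 = 2 × 3 × 7
78 = 2 × 3 × 13
gcd(42, 78) = 2 × 3 = 6.
blue beads per bundle = 78 / 6 = 13.

13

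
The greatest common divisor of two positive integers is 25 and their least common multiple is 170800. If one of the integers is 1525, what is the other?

2800

For two integers, gcd × lcm = product, so the other is (25 × 170800) / 1525 = 4270000 / 1525 = 2800.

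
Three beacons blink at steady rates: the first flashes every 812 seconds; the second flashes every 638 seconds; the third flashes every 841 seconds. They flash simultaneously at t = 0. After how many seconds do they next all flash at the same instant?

259028 seconds

The first simultaneous occurrence is after LCM of the individual periods.
812 = 2^2 × 7 × 29
638 = 2 × 11 × 29
841 = 29^2
LCM(812, 638, 841) = 2^2 × 7 × 11 × 29^2 = 259028.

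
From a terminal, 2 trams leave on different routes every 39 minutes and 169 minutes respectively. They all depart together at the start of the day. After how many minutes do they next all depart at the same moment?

507 minutes

They coincide at every common multiple of the periods; the first is the LCM.
39 = 3 × 13
169 = 13^2
LCM(39, 169) = 3 × 13^2 = 507.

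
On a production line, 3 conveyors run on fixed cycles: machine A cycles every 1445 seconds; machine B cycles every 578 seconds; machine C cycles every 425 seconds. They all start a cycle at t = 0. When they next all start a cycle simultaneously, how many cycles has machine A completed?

10 cycles

The first common completion time is the LCM of the periods.
1445 = 5 × 17^2
578 = 2 × 17^2
425 = 5^2 × 17
LCM(1445, 578, 425) = 2 × 5^2 × 17^2 = 14450.
Cycles for period 1445: 14450 / 1445 = 10.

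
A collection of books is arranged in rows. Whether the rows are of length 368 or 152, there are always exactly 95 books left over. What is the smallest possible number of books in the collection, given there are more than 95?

N − 95 must be a common multiple of 368 and 152.
368 = 2^4 × 23
152 = 2^3 × 19
LCM(368, 152) = 2^4 × 19 × 23 = 6992.
Smallest N > 95 is LCM + 95 = 6992 + 95 = 7087.

7087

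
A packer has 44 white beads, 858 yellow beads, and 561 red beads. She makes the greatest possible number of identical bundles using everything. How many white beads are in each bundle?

4

Number of bundles = gcd(44, 858, 561).
44 = 2^2 × 11
858 = 2 × 3 × 11 × 13
561 = 3 × 11 × 17
gcd(44, 858, 561) = 11.
white beads per bundle = 44 / 11 = 4.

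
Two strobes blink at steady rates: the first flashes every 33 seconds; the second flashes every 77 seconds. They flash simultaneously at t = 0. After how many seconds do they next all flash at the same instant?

231 seconds

We need the least common multiple of the intervals.
33 = 3 × 11
77 = 7 × 11
LCM(33, 77) = 3 × 7 × 11 = 231.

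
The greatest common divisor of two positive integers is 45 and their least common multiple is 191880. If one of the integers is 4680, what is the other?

For two integers, gcd × lcm = product, so the other is (45 × 191880) / 4680 = 8634600 / 4680 = 1845.

1845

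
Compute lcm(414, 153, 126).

414 = 2 × 3^2 × 23
153 = 3^2 × 17
126 = 2 × 3^2 × 7
LCM(414, 153, 126) = 2 × 3^2 × 7 × 17 × 23 = 49266.

49266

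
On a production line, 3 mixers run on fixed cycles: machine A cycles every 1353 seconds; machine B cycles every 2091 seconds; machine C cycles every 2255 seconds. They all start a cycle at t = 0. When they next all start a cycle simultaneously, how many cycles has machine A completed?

They are all back at their starting positions together after one LCM of the periods.
1353 = 3 × 11 × 41
2091 = 3 × 17 × 41
2255 = 5 × 11 × 41
LCM(1353, 2091, 2255) = 3 × 5 × 11 × 17 × 41 = 115005.
Cycles for period 1353: 115005 / 1353 = 85.

85 cycles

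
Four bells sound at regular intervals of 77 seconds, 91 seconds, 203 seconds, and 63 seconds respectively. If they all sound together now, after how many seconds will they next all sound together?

We need the least common multiple of the intervals.
77 = 7 × 11
91 = 7 × 13
203 = 7 × 29
63 = 3^2 × 7
LCM(77, 91, 203, 63) = 3^2 × 7 × 11 × 13 × 29 = 261261.

261261 seconds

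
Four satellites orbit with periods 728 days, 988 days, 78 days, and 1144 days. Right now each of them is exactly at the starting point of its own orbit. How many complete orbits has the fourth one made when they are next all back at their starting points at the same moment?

They are all back at their starting positions together after one LCM of the periods.
728 = 2^3 × 7 × 13
988 = 2^2 × 13 × 19
78 = 2 × 3 × 13
1144 = 2^3 × 11 × 13
LCM(728, 988, 78, 1144) = 2^3 × 3 × 7 × 11 × 13 × 19 = 456456.
Orbits for period 1144: 456456 / 1144 = 399.

399 orbits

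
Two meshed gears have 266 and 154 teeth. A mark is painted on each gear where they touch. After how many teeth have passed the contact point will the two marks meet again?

We need the least common multiple of the intervals.
266 = 2 × 7 × 19
154 = 2 × 7 × 11
LCM(266, 154) = 2 × 7 × 11 × 19 = 2926.

2926 teeth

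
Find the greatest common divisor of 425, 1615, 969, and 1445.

17

425 = 5^2 × 17
1615 = 5 × 17 × 19
969 = 3 × 17 × 19
1445 = 5 × 17^2
gcd(425, 1615, 969, 1445) = 17.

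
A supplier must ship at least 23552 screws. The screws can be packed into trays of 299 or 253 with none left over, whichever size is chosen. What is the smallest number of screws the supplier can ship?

26312

The number of screws must be a common multiple of 299 and 253, so a multiple of their LCM.
299 = 13 × 23
253 = 11 × 23
LCM(299, 253) = 11 × 13 × 23 = 3289.
Smallest multiple of 3289 that is ≥ 23552: ⌈23552/3289⌉ × 3289 = 8 × 3289 = 26312.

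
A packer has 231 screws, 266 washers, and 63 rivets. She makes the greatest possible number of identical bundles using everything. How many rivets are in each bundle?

Number of bundles = gcd(231, 266, 63).
231 = 3 × 7 × 11
266 = 2 × 7 × 19
63 = 3^2 × 7
gcd(231, 266, 63) = 7.
rivets per bundle = 63 / 7 = 9.

9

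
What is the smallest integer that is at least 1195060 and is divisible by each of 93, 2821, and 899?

The integer must be a common multiple of 93, 2821, and 899, so a multiple of their LCM.
93 = 3 × 31
2821 = 7 × 13 × 31
899 = 29 × 31
LCM(93, 2821, 899) = 3 × 7 × 13 × 29 × 31 = 245427.
Smallest multiple of 245427 that is ≥ 1195060: ⌈1195060/245427⌉ × 245427 = 5 × 245427 = 1227135.

1227135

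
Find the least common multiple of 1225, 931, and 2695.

256025

1225 = 5^2 × 7^2
931 = 7^2 × 19
2695 = 5 × 7^2 × 11
LCM(1225, 931, 2695) = 5^2 × 7^2 × 11 × 19 = 256025.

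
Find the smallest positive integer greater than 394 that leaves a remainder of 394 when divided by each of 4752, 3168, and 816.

N − 394 must be a common multiple of 4752, 3168, and 816.
4752 = 2^4 × 3^3 × 11
3168 = 2^5 × 3^2 × 11
816 = 2^4 × 3 × 17
LCM(4752, 3168, 816) = 2^5 × 3^3 × 11 × 17 = 161568.
Smallest N > 394 is LCM + 394 = 161568 + 394 = 161962.

161962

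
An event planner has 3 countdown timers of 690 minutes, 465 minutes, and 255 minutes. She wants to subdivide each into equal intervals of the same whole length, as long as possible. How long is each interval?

15 minutes

The interval must divide each timer length; the longest such is the gcd.
690 = 2 × 3 × 5 × 23
465 = 3 × 5 × 31
255 = 3 × 5 × 17
gcd(690, 465, 255) = 3 × 5 = 15.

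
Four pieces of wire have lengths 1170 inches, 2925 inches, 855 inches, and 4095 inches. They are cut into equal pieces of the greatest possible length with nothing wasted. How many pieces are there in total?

Piece length = gcd(1170, 2925, 855, 4095).
1170 = 2 × 3^2 × 5 × 13
2925 = 3^2 × 5^2 × 13
855 = 3^2 × 5 × 19
4095 = 3^2 × 5 × 7 × 13
gcd(1170, 2925, 855, 4095) = 3^2 × 5 = 45.
Total pieces = 1170/45 + 2925/45 + 855/45 + 4095/45 = 26 + 65 + 19 + 91 = 201.

201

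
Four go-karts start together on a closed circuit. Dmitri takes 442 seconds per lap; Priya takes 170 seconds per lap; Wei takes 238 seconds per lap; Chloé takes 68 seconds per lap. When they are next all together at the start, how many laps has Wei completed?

The first common completion time is the LCM of the periods.
442 = 2 × 13 × 17
170 = 2 × 5 × 17
238 = 2 × 7 × 17
68 = 2^2 × 17
LCM(442, 170, 238, 68) = 2^2 × 5 × 7 × 13 × 17 = 30940.
Laps for period 238: 30940 / 238 = 130.

130 laps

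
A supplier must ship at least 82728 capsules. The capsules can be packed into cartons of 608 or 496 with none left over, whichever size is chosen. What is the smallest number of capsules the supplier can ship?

94240

The number of capsules must be a common multiple of 608 and 496, so a multiple of their LCM.
608 = 2^5 × 19
496 = 2^4 × 31
LCM(608, 496) = 2^5 × 19 × 31 = 18848.
Smallest multiple of 18848 that is ≥ 82728: ⌈82728/18848⌉ × 18848 = 5 × 18848 = 94240.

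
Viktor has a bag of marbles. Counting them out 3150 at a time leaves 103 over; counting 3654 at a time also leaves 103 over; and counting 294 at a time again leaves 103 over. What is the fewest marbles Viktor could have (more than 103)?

N − 103 must be a common multiple of 3150, 3654, and 294.
3150 = 2 × 3^2 × 5^2 × 7
3654 = 2 × 3^2 × 7 × 29
294 = 2 × 3 × 7^2
LCM(3150, 3654, 294) = 2 × 3^2 × 5^2 × 7^2 × 29 = 639450.
Smallest N > 103 is LCM + 103 = 639450 + 103 = 639553.

639553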